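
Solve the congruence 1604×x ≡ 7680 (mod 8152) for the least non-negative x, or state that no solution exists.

1006

gcd(1604, 8152) = 4, and 4 | 7680, so solutions exist.
Divide through by 4: 401×x ≡ 1920 mod 2038.
401⁻¹ ≡ 1235 (mod 2038).
x ≡ 1235×1920 ≡ 1006 (mod 2038).
The smallest non-negative solution is x = 1006.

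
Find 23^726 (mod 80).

726 in binary is 1011010110, i.e. 726 = 512 + 128 + 64 + 16 + 4 + 2.
23^1 ≡ 23 (mod 80)
23^2 ≡ 23^2 = 529 ≡ 49 (mod 80)
23^4 ≡ 49^2 = 2401 ≡ 1 (mod 80)
23^8 ≡ 1^2 = 1 (mod 80)
23^16 ≡ 1^2 = 1 (mod 80)
23^32 ≡ 1^2 = 1 (mod 80)
23^64 ≡ 1^2 = 1 (mod 80)
23^128 ≡ 1^2 = 1 (mod 80)
23^256 ≡ 1^2 = 1 (mod 80)
23^512 ≡ 1^2 = 1 (mod 80)
23^726 = 23^512 · 23^128 · 23^64 · 23^16 · 23^4 · 23^2 ≡ 1 · 1 · 1 · 1 · 1 · 49 (mod 80).
Accumulate the product:
1 · 1 = 1
1 · 1 = 1
1 · 1 = 1
1 · 1 = 1
1 · 49 = 49

49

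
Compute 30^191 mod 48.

0

30^1 ≡ 30 (mod 48)
30^2 ≡ 30^2 = 900 ≡ 36 (mod 48)
30^4 ≡ 36^2 = 1296 ≡ 0 (mod 48)
30^8 ≡ 0^2 = 0 (mod 48)
30^16 ≡ 0^2 = 0 (mod 48)
30^32 ≡ 0^2 = 0 (mod 48)
30^64 ≡ 0^2 = 0 (mod 48)
30^128 ≡ 0^2 = 0 (mod 48)
30^191 = 30^128 × 30^32 × 30^16 × 30^8 × 30^4 × 30^2 × 30^1 ≡ 0 × 0 × 0 × 0 × 0 × 36 × 30 (mod 48).
Accumulate the product:
0 × 0 = 0
0 × 0 = 0
0 × 0 = 0
0 × 0 = 0
0 × 36 = 0
0 × 30 = 0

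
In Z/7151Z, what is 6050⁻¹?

1299

7151 = 1·6050 + 1101
6050 = 5·1101 + 545
1101 = 2·545 + 11
545 = 49·11 + 6
11 = 1·6 + 5
6 = 1·5 + 1
5 = 5·1 + 0
gcd(6050, 7151) = 1, so the inverse exists.
Bézout: 1 = −1099·7151 + 1299·6050.
So 6050⁻¹ ≡ 1299 (mod 7151).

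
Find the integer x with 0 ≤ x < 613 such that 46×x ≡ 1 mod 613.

40

613 = 13*46 + 15
46 = 3*15 + 1
15 = 15*1 + 0
gcd(46, 613) = 1, so the inverse exists.
Back-substitute for 1:
1 = 1*46 − 3*15
  = −3*613 + 40*46
So 46⁻¹ ≡ 40 (mod 613).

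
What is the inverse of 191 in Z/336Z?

By the extended Euclidean algorithm:
336 = 1*191 + 145
191 = 1*145 + 46
145 = 3*46 + 7
46 = 6*7 + 4
7 = 1*4 + 3
4 = 1*3 + 1
3 = 3*1 + 0
gcd(191, 336) = 1, so the inverse exists.
Back-substitute for 1:
1 = 1*4 − 1*3
  = −1*7 + 2*4
  = 2*46 − 13*7
  = −13*145 + 41*46
  = 41*191 − 54*145
  = −54*336 + 95*191
So 191⁻¹ ≡ 95 (mod 336).

95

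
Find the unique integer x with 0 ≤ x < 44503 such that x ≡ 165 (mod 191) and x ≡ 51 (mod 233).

191⁻¹ mod 233: 191·61 ≡ 1 (mod 233), so 191⁻¹ ≡ 61.
x = 165 + 191·((51 − 165)·61 mod 233) = 165 + 191·36 = 7041.
Check: 7041 mod 191 = 165, 7041 mod 233 = 51. ✓

7041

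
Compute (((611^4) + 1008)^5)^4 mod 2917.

(611)^4 ≡ 108 (mod 2917)
108 + 1008 = 1116
(1116)^5 ≡ 2458 (mod 2917)
(2458)^4 ≡ 2850 (mod 2917)

2850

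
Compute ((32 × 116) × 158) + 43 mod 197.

70

32 × 116 = 3712 ≡ 166 (mod 197)
166 × 158 = 26228 ≡ 27 (mod 197)
27 + 43 = 70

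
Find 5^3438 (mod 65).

25

Using repeated squaring:
5^1 ≡ 5 (mod 65)
5^2 ≡ 5^2 = 25 (mod 65)
5^4 ≡ 25^2 = 625 ≡ 40 (mod 65)
5^8 ≡ 40^2 = 1600 ≡ 40 (mod 65)
5^16 ≡ 40^2 = 1600 ≡ 40 (mod 65)
5^32 ≡ 40^2 = 1600 ≡ 40 (mod 65)
5^64 ≡ 40^2 = 1600 ≡ 40 (mod 65)
5^128 ≡ 40^2 = 1600 ≡ 40 (mod 65)
5^256 ≡ 40^2 = 1600 ≡ 40 (mod 65)
5^512 ≡ 40^2 = 1600 ≡ 40 (mod 65)
5^1024 ≡ 40^2 = 1600 ≡ 40 (mod 65)
5^2048 ≡ 40^2 = 1600 ≡ 40 (mod 65)
5^3438 = 5^2048 * 5^1024 * 5^256 * 5^64 * 5^32 * 5^8 * 5^4 * 5^2 ≡ 40 * 40 * 40 * 40 * 40 * 40 * 40 * 25 (mod 65).
Accumulate the product:
40 * 40 = 1600 ≡ 40
40 * 40 = 1600 ≡ 40
40 * 40 = 1600 ≡ 40
40 * 40 = 1600 ≡ 40
40 * 40 = 1600 ≡ 40
40 * 40 = 1600 ≡ 40
40 * 25 = 1000 ≡ 25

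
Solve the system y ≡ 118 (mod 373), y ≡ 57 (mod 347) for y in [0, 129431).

4221

373⁻¹ mod 347: 373×307 ≡ 1 (mod 347), so 373⁻¹ ≡ 307.
y = 118 + 373×((57 − 118)×307 mod 347) = 118 + 373×11 = 4221.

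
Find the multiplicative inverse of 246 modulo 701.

Apply the Euclidean algorithm and back-substitute:
701 = 2*246 + 209
246 = 1*209 + 37
209 = 5*37 + 24
37 = 1*24 + 13
24 = 1*13 + 11
13 = 1*11 + 2
11 = 5*2 + 1
2 = 2*1 + 0
gcd(246, 701) = 1, so the inverse exists.
Bézout: 1 = 113*701 − 322*246.
So 246⁻¹ ≡ −322 ≡ 379 (mod 701).

379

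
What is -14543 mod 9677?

-14543 = -2×9677 + 4811, so -14543 ≡ 4811 (mod 9677).

4811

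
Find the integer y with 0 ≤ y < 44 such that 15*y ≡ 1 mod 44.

3

Run the extended Euclidean algorithm:
44 = 2×15 + 14
15 = 1×14 + 1
14 = 14×1 + 0
gcd(15, 44) = 1, so the inverse exists.
Bézout: 1 = −1×44 + 3×15.
So 15⁻¹ ≡ 3 (mod 44).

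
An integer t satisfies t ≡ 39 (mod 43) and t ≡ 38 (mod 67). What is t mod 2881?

641

43⁻¹ mod 67: 43×53 ≡ 1 (mod 67), so 43⁻¹ ≡ 53.
t = 39 + 43×((38 − 39)×53 mod 67) = 39 + 43×14 = 641.
Check: 641 mod 43 = 39, 641 mod 67 = 38. ✓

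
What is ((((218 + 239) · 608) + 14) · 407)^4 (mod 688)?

608

218 + 239 = 457
457 · 608 = 277856 ≡ 592 (mod 688)
592 + 14 = 606
606 · 407 = 246642 ≡ 338 (mod 688)
(338)^4 ≡ 608 (mod 688)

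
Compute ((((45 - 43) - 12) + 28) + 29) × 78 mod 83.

14

45 - 43 = 2
2 - 12 = -10 ≡ 73 (mod 83)
73 + 28 = 101 ≡ 18 (mod 83)
18 + 29 = 47
47 × 78 = 3666 ≡ 14 (mod 83)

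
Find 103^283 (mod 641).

178

Compute successive squares:
283 in binary is 100011011, i.e. 283 = 256 + 16 + 8 + 2 + 1.
103^1 ≡ 103 (mod 641)
103^2 ≡ 103^2 = 10609 ≡ 353 (mod 641)
103^4 ≡ 353^2 = 124609 ≡ 255 (mod 641)
103^8 ≡ 255^2 = 65025 ≡ 284 (mod 641)
103^16 ≡ 284^2 = 80656 ≡ 531 (mod 641)
103^32 ≡ 531^2 = 281961 ≡ 562 (mod 641)
103^64 ≡ 562^2 = 315844 ≡ 472 (mod 641)
103^128 ≡ 472^2 = 222784 ≡ 357 (mod 641)
103^256 ≡ 357^2 = 127449 ≡ 531 (mod 641)
103^283 = 103^256 · 103^16 · 103^8 · 103^2 · 103^1 ≡ 531 · 531 · 284 · 353 · 103 (mod 641).
Accumulate the product:
531 · 531 = 281961 ≡ 562
562 · 284 = 159608 ≡ 640
640 · 353 = 225920 ≡ 288
288 · 103 = 29664 ≡ 178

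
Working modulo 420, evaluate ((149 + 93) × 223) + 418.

149 + 93 = 242
242 × 223 = 53966 ≡ 206 (mod 420)
206 + 418 = 624 ≡ 204 (mod 420)

204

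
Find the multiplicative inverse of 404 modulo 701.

380

701 = 1×404 + 297
404 = 1×297 + 107
297 = 2×107 + 83
107 = 1×83 + 24
83 = 3×24 + 11
24 = 2×11 + 2
11 = 5×2 + 1
2 = 2×1 + 0
gcd(404, 701) = 1, so the inverse exists.
Back-substitute for 1:
1 = 1×11 − 5×2
  = −5×24 + 11×11
  = 11×83 − 38×24
  = −38×107 + 49×83
  = 49×297 − 136×107
  = −136×404 + 185×297
  = 185×701 − 321×404
So 404⁻¹ ≡ −321 ≡ 380 (mod 701).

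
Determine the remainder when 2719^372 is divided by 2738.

2267

Compute successive squares:
2719^1 ≡ 2719 (mod 2738)
2719^2 ≡ 2719^2 = 7392961 ≡ 361 (mod 2738)
2719^4 ≡ 361^2 = 130321 ≡ 1635 (mod 2738)
2719^8 ≡ 1635^2 = 2673225 ≡ 937 (mod 2738)
2719^16 ≡ 937^2 = 877969 ≡ 1809 (mod 2738)
2719^32 ≡ 1809^2 = 3272481 ≡ 571 (mod 2738)
2719^64 ≡ 571^2 = 326041 ≡ 219 (mod 2738)
2719^128 ≡ 219^2 = 47961 ≡ 1415 (mod 2738)
2719^256 ≡ 1415^2 = 2002225 ≡ 747 (mod 2738)
2719^372 = 2719^256 · 2719^64 · 2719^32 · 2719^16 · 2719^4 ≡ 747 · 219 · 571 · 1809 · 1635 (mod 2738).
Accumulate the product:
747 · 219 = 163593 ≡ 2051
2051 · 571 = 1171121 ≡ 1995
1995 · 1809 = 3608955 ≡ 271
271 · 1635 = 443085 ≡ 2267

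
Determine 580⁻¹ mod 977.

315

977 = 1×580 + 397
580 = 1×397 + 183
397 = 2×183 + 31
183 = 5×31 + 28
31 = 1×28 + 3
28 = 9×3 + 1
3 = 3×1 + 0
gcd(580, 977) = 1, so the inverse exists.
Back-substitute for 1:
1 = 1×28 − 9×3
  = −9×31 + 10×28
  = 10×183 − 59×31
  = −59×397 + 128×183
  = 128×580 − 187×397
  = −187×977 + 315×580
So 580⁻¹ ≡ 315 (mod 977).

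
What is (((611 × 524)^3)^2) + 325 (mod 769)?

611 × 524 = 320164 ≡ 260 (mod 769)
(260)^3 ≡ 505 (mod 769)
(505)^2 ≡ 486 (mod 769)
486 + 325 = 811 ≡ 42 (mod 769)

42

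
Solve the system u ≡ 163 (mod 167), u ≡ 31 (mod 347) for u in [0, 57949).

8012

167⁻¹ mod 347: 167·160 ≡ 1 (mod 347), so 167⁻¹ ≡ 160.
u = 163 + 167·((31 − 163)·160 mod 347) = 163 + 167·47 = 8012.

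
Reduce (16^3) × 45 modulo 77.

(16)^3 ≡ 15 (mod 77)
15 × 45 = 675 ≡ 59 (mod 77)

59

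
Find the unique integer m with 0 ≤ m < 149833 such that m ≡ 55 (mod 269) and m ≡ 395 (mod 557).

85059

269⁻¹ mod 557: 269×381 ≡ 1 (mod 557), so 269⁻¹ ≡ 381.
m = 55 + 269×((395 − 55)×381 mod 557) = 55 + 269×316 = 85059.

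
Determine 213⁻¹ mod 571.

By the extended Euclidean algorithm:
571 = 2·213 + 145
213 = 1·145 + 68
145 = 2·68 + 9
68 = 7·9 + 5
9 = 1·5 + 4
5 = 1·4 + 1
4 = 4·1 + 0
gcd(213, 571) = 1, so the inverse exists.
Back-substitute for 1:
1 = 1·5 − 1·4
  = −1·9 + 2·5
  = 2·68 − 15·9
  = −15·145 + 32·68
  = 32·213 − 47·145
  = −47·571 + 126·213
So 213⁻¹ ≡ 126 (mod 571).

126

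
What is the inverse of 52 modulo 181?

94

By the extended Euclidean algorithm:
181 = 3×52 + 25
52 = 2×25 + 2
25 = 12×2 + 1
2 = 2×1 + 0
gcd(52, 181) = 1, so the inverse exists.
Bézout: 1 = 25×181 − 87×52.
So 52⁻¹ ≡ −87 ≡ 94 (mod 181).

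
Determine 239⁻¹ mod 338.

Run the extended Euclidean algorithm:
338 = 1·239 + 99
239 = 2·99 + 41
99 = 2·41 + 17
41 = 2·17 + 7
17 = 2·7 + 3
7 = 2·3 + 1
3 = 3·1 + 0
gcd(239, 338) = 1, so the inverse exists.
Bézout: 1 = −70·338 + 99·239.
So 239⁻¹ ≡ 99 (mod 338).

99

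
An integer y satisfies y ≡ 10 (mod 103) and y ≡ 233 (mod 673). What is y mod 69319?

103⁻¹ mod 673: 103*575 ≡ 1 (mod 673), so 103⁻¹ ≡ 575.
y = 10 + 103*((233 − 10)*575 mod 673) = 10 + 103*355 = 36575.
Check: 36575 mod 103 = 10, 36575 mod 673 = 233. ✓

36575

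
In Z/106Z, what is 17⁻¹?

106 = 6×17 + 4
17 = 4×4 + 1
4 = 4×1 + 0
gcd(17, 106) = 1, so the inverse exists.
Back-substitute for 1:
1 = 1×17 − 4×4
  = −4×106 + 25×17
So 17⁻¹ ≡ 25 (mod 106).

25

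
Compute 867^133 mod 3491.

Using repeated squaring:
867^1 ≡ 867 (mod 3491)
867^2 ≡ 867^2 = 751689 ≡ 1124 (mod 3491)
867^4 ≡ 1124^2 = 1263376 ≡ 3125 (mod 3491)
867^8 ≡ 3125^2 = 9765625 ≡ 1298 (mod 3491)
867^16 ≡ 1298^2 = 1684804 ≡ 2142 (mod 3491)
867^32 ≡ 2142^2 = 4588164 ≡ 990 (mod 3491)
867^64 ≡ 990^2 = 980100 ≡ 2620 (mod 3491)
867^128 ≡ 2620^2 = 6864400 ≡ 1094 (mod 3491)
867^133 = 867^128 · 867^4 · 867^1 ≡ 1094 · 3125 · 867 (mod 3491).
Accumulate the product:
1094 · 3125 = 3418750 ≡ 1061
1061 · 867 = 919887 ≡ 1754

1754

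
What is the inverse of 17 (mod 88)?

57

88 = 5*17 + 3
17 = 5*3 + 2
3 = 1*2 + 1
2 = 2*1 + 0
gcd(17, 88) = 1, so the inverse exists.
Back-substitute for 1:
1 = 1*3 − 1*2
  = −1*17 + 6*3
  = 6*88 − 31*17
So 17⁻¹ ≡ −31 ≡ 57 (mod 88).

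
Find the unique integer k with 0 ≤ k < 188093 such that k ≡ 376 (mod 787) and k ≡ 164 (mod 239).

787⁻¹ mod 239: 787*140 ≡ 1 (mod 239), so 787⁻¹ ≡ 140.
k = 376 + 787*((164 − 376)*140 mod 239) = 376 + 787*195 = 153841.

153841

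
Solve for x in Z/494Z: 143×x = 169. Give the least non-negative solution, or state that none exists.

15

gcd(143, 494) = 13, and 13 | 169, so solutions exist.
Divide through by 13: 11×x ≡ 13 (mod 38).
11⁻¹ ≡ 7 (mod 38).
x ≡ 7×13 ≡ 15 (mod 38).
The smallest non-negative solution is x = 15.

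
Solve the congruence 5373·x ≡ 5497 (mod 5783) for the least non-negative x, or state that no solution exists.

4345

gcd(5373, 5783) = 1, so a unique solution mod 5783 exists.
5373⁻¹ ≡ 3766 (mod 5783).
x ≡ 3766·5497 ≡ 4345 (mod 5783).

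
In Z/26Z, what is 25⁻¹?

25

Run the extended Euclidean algorithm:
26 = 1·25 + 1
25 = 25·1 + 0
gcd(25, 26) = 1, so the inverse exists.
Back-substitute for 1:
1 = 1·26 − 1·25
So 25⁻¹ ≡ −1 ≡ 25 (mod 26).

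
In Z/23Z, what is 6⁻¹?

Run the extended Euclidean algorithm:
23 = 3×6 + 5
6 = 1×5 + 1
5 = 5×1 + 0
gcd(6, 23) = 1, so the inverse exists.
Back-substitute for 1:
1 = 1×6 − 1×5
  = −1×23 + 4×6
So 6⁻¹ ≡ 4 (mod 23).

4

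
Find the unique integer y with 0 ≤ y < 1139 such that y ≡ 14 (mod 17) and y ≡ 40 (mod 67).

17⁻¹ mod 67: 17×4 ≡ 1 (mod 67), so 17⁻¹ ≡ 4.
y = 14 + 17×((40 − 14)×4 mod 67) = 14 + 17×37 = 643.

643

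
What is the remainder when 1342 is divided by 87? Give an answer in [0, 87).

1342 = 15×87 + 37, so 1342 ≡ 37 (mod 87).

37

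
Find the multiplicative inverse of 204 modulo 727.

531

727 = 3·204 + 115
204 = 1·115 + 89
115 = 1·89 + 26
89 = 3·26 + 11
26 = 2·11 + 4
11 = 2·4 + 3
4 = 1·3 + 1
3 = 3·1 + 0
gcd(204, 727) = 1, so the inverse exists.
Back-substitute for 1:
1 = 1·4 − 1·3
  = −1·11 + 3·4
  = 3·26 − 7·11
  = −7·89 + 24·26
  = 24·115 − 31·89
  = −31·204 + 55·115
  = 55·727 − 196·204
So 204⁻¹ ≡ −196 ≡ 531 (mod 727).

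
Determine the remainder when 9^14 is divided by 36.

9^1 ≡ 9 (mod 36)
9^2 ≡ 9^2 = 81 ≡ 9 (mod 36)
9^4 ≡ 9^2 = 81 ≡ 9 (mod 36)
9^8 ≡ 9^2 = 81 ≡ 9 (mod 36)
9^14 = 9^8 × 9^4 × 9^2 ≡ 9 × 9 × 9 (mod 36).
Accumulate the product:
9 × 9 = 81 ≡ 9
9 × 9 = 81 ≡ 9

9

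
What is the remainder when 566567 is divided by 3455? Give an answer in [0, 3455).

566567 = 163*3455 + 3402, so 566567 ≡ 3402 (mod 3455).

3402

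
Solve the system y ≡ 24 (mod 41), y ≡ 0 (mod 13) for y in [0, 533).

65

41⁻¹ mod 13: 41·7 ≡ 1 (mod 13), so 41⁻¹ ≡ 7.
y = 24 + 41·((0 − 24)·7 mod 13) = 24 + 41·1 = 65.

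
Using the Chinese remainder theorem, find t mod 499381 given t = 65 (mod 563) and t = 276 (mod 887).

136874

563⁻¹ mod 887: 563*720 ≡ 1 (mod 887), so 563⁻¹ ≡ 720.
t = 65 + 563*((276 − 65)*720 mod 887) = 65 + 563*243 = 136874.
Check: 136874 mod 563 = 65, 136874 mod 887 = 276. ✓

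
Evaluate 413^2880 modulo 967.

916

Using repeated squaring:
413^1 ≡ 413 (mod 967)
413^2 ≡ 413^2 = 170569 ≡ 377 (mod 967)
413^4 ≡ 377^2 = 142129 ≡ 947 (mod 967)
413^8 ≡ 947^2 = 896809 ≡ 400 (mod 967)
413^16 ≡ 400^2 = 160000 ≡ 445 (mod 967)
413^32 ≡ 445^2 = 198025 ≡ 757 (mod 967)
413^64 ≡ 757^2 = 573049 ≡ 585 (mod 967)
413^128 ≡ 585^2 = 342225 ≡ 874 (mod 967)
413^256 ≡ 874^2 = 763876 ≡ 913 (mod 967)
413^512 ≡ 913^2 = 833569 ≡ 15 (mod 967)
413^1024 ≡ 15^2 = 225 (mod 967)
413^2048 ≡ 225^2 = 50625 ≡ 341 (mod 967)
413^2880 = 413^2048 × 413^512 × 413^256 × 413^64 ≡ 341 × 15 × 913 × 585 (mod 967).
Accumulate the product:
341 × 15 = 5115 ≡ 280
280 × 913 = 255640 ≡ 352
352 × 585 = 205920 ≡ 916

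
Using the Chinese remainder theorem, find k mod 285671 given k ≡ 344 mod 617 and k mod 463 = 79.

617⁻¹ mod 463: 617×460 ≡ 1 (mod 463), so 617⁻¹ ≡ 460.
k = 344 + 617×((79 − 344)×460 mod 463) = 344 + 617×332 = 205188.

205188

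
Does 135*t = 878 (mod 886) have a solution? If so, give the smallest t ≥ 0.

840

gcd(135, 886) = 1, so a unique solution mod 886 exists.
135⁻¹ ≡ 781 (mod 886).
t ≡ 781*878 ≡ 840 (mod 886).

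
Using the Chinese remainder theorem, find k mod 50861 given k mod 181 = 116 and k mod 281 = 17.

10976

181⁻¹ mod 281: 181*59 ≡ 1 (mod 281), so 181⁻¹ ≡ 59.
k = 116 + 181*((17 − 116)*59 mod 281) = 116 + 181*60 = 10976.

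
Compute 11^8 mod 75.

Using repeated squaring:
11^1 ≡ 11 (mod 75)
11^2 ≡ 11^2 = 121 ≡ 46 (mod 75)
11^4 ≡ 46^2 = 2116 ≡ 16 (mod 75)
11^8 ≡ 16^2 = 256 ≡ 31 (mod 75)
So 11^8 ≡ 31 (mod 75).

31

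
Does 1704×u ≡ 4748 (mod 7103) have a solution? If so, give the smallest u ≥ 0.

2087

gcd(1704, 7103) = 1, so a unique solution mod 7103 exists.
1704⁻¹ ≡ 6707 (mod 7103).
u ≡ 6707×4748 ≡ 2087 (mod 7103).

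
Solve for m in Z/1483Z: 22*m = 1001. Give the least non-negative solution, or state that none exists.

787

gcd(22, 1483) = 1, so a unique solution mod 1483 exists.
22⁻¹ ≡ 1146 (mod 1483).
m ≡ 1146*1001 ≡ 787 (mod 1483).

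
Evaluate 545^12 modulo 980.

Using repeated squaring:
12 in binary is 1100, i.e. 12 = 8 + 4.
545^1 ≡ 545 (mod 980)
545^2 ≡ 545^2 = 297025 ≡ 85 (mod 980)
545^4 ≡ 85^2 = 7225 ≡ 365 (mod 980)
545^8 ≡ 365^2 = 133225 ≡ 925 (mod 980)
545^12 = 545^8 · 545^4 ≡ 925 · 365 (mod 980).
925 · 365 = 337625 ≡ 505 (mod 980).

505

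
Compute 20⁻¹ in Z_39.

2

Run the extended Euclidean algorithm:
39 = 1*20 + 19
20 = 1*19 + 1
19 = 19*1 + 0
gcd(20, 39) = 1, so the inverse exists.
Back-substitute for 1:
1 = 1*20 − 1*19
  = −1*39 + 2*20
So 20⁻¹ ≡ 2 (mod 39).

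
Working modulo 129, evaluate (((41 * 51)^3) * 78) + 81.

41 * 51 = 2091 ≡ 27 (mod 129)
(27)^3 ≡ 75 (mod 129)
75 * 78 = 5850 ≡ 45 (mod 129)
45 + 81 = 126

126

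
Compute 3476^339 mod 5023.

997

Compute successive squares:
339 in binary is 101010011, i.e. 339 = 256 + 64 + 16 + 2 + 1.
3476^1 ≡ 3476 (mod 5023)
3476^2 ≡ 3476^2 = 12082576 ≡ 2261 (mod 5023)
3476^4 ≡ 2261^2 = 5112121 ≡ 3730 (mod 5023)
3476^8 ≡ 3730^2 = 13912900 ≡ 4213 (mod 5023)
3476^16 ≡ 4213^2 = 17749369 ≡ 3110 (mod 5023)
3476^32 ≡ 3110^2 = 9672100 ≡ 2825 (mod 5023)
3476^64 ≡ 2825^2 = 7980625 ≡ 4101 (mod 5023)
3476^128 ≡ 4101^2 = 16818201 ≡ 1197 (mod 5023)
3476^256 ≡ 1197^2 = 1432809 ≡ 1254 (mod 5023)
3476^339 = 3476^256 * 3476^64 * 3476^16 * 3476^2 * 3476^1 ≡ 1254 * 4101 * 3110 * 2261 * 3476 (mod 5023).
Accumulate the product:
1254 * 4101 = 5142654 ≡ 4125
4125 * 3110 = 12828750 ≡ 8
8 * 2261 = 18088 ≡ 3019
3019 * 3476 = 10494044 ≡ 997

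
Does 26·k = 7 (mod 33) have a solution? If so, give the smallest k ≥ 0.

gcd(26, 33) = 1, so a unique solution mod 33 exists.
26⁻¹ ≡ 14 (mod 33).
k ≡ 14·7 ≡ 32 (mod 33).

32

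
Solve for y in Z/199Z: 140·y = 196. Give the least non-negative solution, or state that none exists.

gcd(140, 199) = 1, so a unique solution mod 199 exists.
140⁻¹ ≡ 172 (mod 199).
y ≡ 172·196 ≡ 81 (mod 199).

81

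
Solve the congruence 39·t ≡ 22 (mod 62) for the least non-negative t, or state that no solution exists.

gcd(39, 62) = 1, so a unique solution mod 62 exists.
39⁻¹ ≡ 35 (mod 62).
t ≡ 35·22 ≡ 26 (mod 62).

26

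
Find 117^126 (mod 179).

Compute successive squares:
117^1 ≡ 117 (mod 179)
117^2 ≡ 117^2 = 13689 ≡ 85 (mod 179)
117^4 ≡ 85^2 = 7225 ≡ 65 (mod 179)
117^8 ≡ 65^2 = 4225 ≡ 108 (mod 179)
117^16 ≡ 108^2 = 11664 ≡ 29 (mod 179)
117^32 ≡ 29^2 = 841 ≡ 125 (mod 179)
117^64 ≡ 125^2 = 15625 ≡ 52 (mod 179)
117^126 = 117^64 * 117^32 * 117^16 * 117^8 * 117^4 * 117^2 ≡ 52 * 125 * 29 * 108 * 65 * 85 (mod 179).
Accumulate the product:
52 * 125 = 6500 ≡ 56
56 * 29 = 1624 ≡ 13
13 * 108 = 1404 ≡ 151
151 * 65 = 9815 ≡ 149
149 * 85 = 12665 ≡ 135

135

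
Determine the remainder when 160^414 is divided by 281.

218

Compute successive squares:
414 in binary is 110011110, i.e. 414 = 256 + 128 + 16 + 8 + 4 + 2.
160^1 ≡ 160 (mod 281)
160^2 ≡ 160^2 = 25600 ≡ 29 (mod 281)
160^4 ≡ 29^2 = 841 ≡ 279 (mod 281)
160^8 ≡ 279^2 = 77841 ≡ 4 (mod 281)
160^16 ≡ 4^2 = 16 (mod 281)
160^32 ≡ 16^2 = 256 (mod 281)
160^64 ≡ 256^2 = 65536 ≡ 63 (mod 281)
160^128 ≡ 63^2 = 3969 ≡ 35 (mod 281)
160^256 ≡ 35^2 = 1225 ≡ 101 (mod 281)
160^414 = 160^256 × 160^128 × 160^16 × 160^8 × 160^4 × 160^2 ≡ 101 × 35 × 16 × 4 × 279 × 29 (mod 281).
Accumulate the product:
101 × 35 = 3535 ≡ 163
163 × 16 = 2608 ≡ 79
79 × 4 = 316 ≡ 35
35 × 279 = 9765 ≡ 211
211 × 29 = 6119 ≡ 218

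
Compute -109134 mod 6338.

-109134 = -18·6338 + 4950, so -109134 ≡ 4950 (mod 6338).

4950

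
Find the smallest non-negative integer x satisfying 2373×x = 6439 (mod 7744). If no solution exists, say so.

gcd(2373, 7744) = 1, so a unique solution mod 7744 exists.
2373⁻¹ ≡ 2317 (mod 7744).
x ≡ 2317×6439 ≡ 4219 (mod 7744).

4219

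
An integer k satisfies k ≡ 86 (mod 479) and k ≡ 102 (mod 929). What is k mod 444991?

479⁻¹ mod 929: 479*865 ≡ 1 (mod 929), so 479⁻¹ ≡ 865.
k = 86 + 479*((102 − 86)*865 mod 929) = 86 + 479*834 = 399572.
Check: 399572 mod 479 = 86, 399572 mod 929 = 102. ✓

399572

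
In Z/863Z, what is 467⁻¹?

547

Apply the Euclidean algorithm and back-substitute:
863 = 1·467 + 396
467 = 1·396 + 71
396 = 5·71 + 41
71 = 1·41 + 30
41 = 1·30 + 11
30 = 2·11 + 8
11 = 1·8 + 3
8 = 2·3 + 2
3 = 1·2 + 1
2 = 2·1 + 0
gcd(467, 863) = 1, so the inverse exists.
Bézout: 1 = 171·863 − 316·467.
So 467⁻¹ ≡ −316 ≡ 547 (mod 863).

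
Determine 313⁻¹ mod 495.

427

By the extended Euclidean algorithm:
495 = 1×313 + 182
313 = 1×182 + 131
182 = 1×131 + 51
131 = 2×51 + 29
51 = 1×29 + 22
29 = 1×22 + 7
22 = 3×7 + 1
7 = 7×1 + 0
gcd(313, 495) = 1, so the inverse exists.
Back-substitute for 1:
1 = 1×22 − 3×7
  = −3×29 + 4×22
  = 4×51 − 7×29
  = −7×131 + 18×51
  = 18×182 − 25×131
  = −25×313 + 43×182
  = 43×495 − 68×313
So 313⁻¹ ≡ −68 ≡ 427 (mod 495).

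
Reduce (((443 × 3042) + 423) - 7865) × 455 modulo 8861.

443 × 3042 = 1347606 ≡ 734 (mod 8861)
734 + 423 = 1157
1157 - 7865 = -6708 ≡ 2153 (mod 8861)
2153 × 455 = 979615 ≡ 4905 (mod 8861)

4905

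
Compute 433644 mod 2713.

433644 = 159·2713 + 2277, so 433644 ≡ 2277 (mod 2713).

2277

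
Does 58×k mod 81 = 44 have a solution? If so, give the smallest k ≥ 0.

65

gcd(58, 81) = 1, so a unique solution mod 81 exists.
58⁻¹ ≡ 7 (mod 81).
k ≡ 7×44 ≡ 65 (mod 81).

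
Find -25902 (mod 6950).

-25902 = -4·6950 + 1898, so -25902 ≡ 1898 (mod 6950).

1898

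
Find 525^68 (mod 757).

68 in binary is 1000100, i.e. 68 = 64 + 4.
525^1 ≡ 525 (mod 757)
525^2 ≡ 525^2 = 275625 ≡ 77 (mod 757)
525^4 ≡ 77^2 = 5929 ≡ 630 (mod 757)
525^8 ≡ 630^2 = 396900 ≡ 232 (mod 757)
525^16 ≡ 232^2 = 53824 ≡ 77 (mod 757)
525^32 ≡ 77^2 = 5929 ≡ 630 (mod 757)
525^64 ≡ 630^2 = 396900 ≡ 232 (mod 757)
525^68 = 525^64 · 525^4 ≡ 232 · 630 (mod 757).
232 · 630 = 146160 ≡ 59 (mod 757).

59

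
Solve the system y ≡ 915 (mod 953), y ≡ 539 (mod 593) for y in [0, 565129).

953⁻¹ mod 593: 953×565 ≡ 1 (mod 593), so 953⁻¹ ≡ 565.
y = 915 + 953×((539 − 915)×565 mod 593) = 915 + 953×447 = 426906.

426906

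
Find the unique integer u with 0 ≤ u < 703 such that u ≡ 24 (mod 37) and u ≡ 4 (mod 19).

61

37⁻¹ mod 19: 37×18 ≡ 1 (mod 19), so 37⁻¹ ≡ 18.
u = 24 + 37×((4 − 24)×18 mod 19) = 24 + 37×1 = 61.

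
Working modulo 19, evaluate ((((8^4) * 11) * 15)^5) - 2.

(8)^4 ≡ 11 (mod 19)
11 * 11 = 121 ≡ 7 (mod 19)
7 * 15 = 105 ≡ 10 (mod 19)
(10)^5 ≡ 3 (mod 19)
3 - 2 = 1

1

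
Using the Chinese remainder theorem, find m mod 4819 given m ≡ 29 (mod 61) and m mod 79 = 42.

61⁻¹ mod 79: 61*57 ≡ 1 (mod 79), so 61⁻¹ ≡ 57.
m = 29 + 61*((42 − 29)*57 mod 79) = 29 + 61*30 = 1859.
Check: 1859 mod 61 = 29, 1859 mod 79 = 42. ✓

1859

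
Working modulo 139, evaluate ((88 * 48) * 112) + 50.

88 * 48 = 4224 ≡ 54 (mod 139)
54 * 112 = 6048 ≡ 71 (mod 139)
71 + 50 = 121

121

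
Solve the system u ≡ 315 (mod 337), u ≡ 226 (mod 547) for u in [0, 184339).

143540

337⁻¹ mod 547: 337×112 ≡ 1 (mod 547), so 337⁻¹ ≡ 112.
u = 315 + 337×((226 − 315)×112 mod 547) = 315 + 337×425 = 143540.
Check: 143540 mod 337 = 315, 143540 mod 547 = 226. ✓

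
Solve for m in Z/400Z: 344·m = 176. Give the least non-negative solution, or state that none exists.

gcd(344, 400) = 8, and 8 | 176, so solutions exist.
Divide through by 8: 43·m ≡ 22 mod 50.
43⁻¹ ≡ 7 (mod 50).
m ≡ 7·22 ≡ 4 (mod 50).
The smallest non-negative solution is m = 4.

4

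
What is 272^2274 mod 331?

239

Using repeated squaring:
272^1 ≡ 272 (mod 331)
272^2 ≡ 272^2 = 73984 ≡ 171 (mod 331)
272^4 ≡ 171^2 = 29241 ≡ 113 (mod 331)
272^8 ≡ 113^2 = 12769 ≡ 191 (mod 331)
272^16 ≡ 191^2 = 36481 ≡ 71 (mod 331)
272^32 ≡ 71^2 = 5041 ≡ 76 (mod 331)
272^64 ≡ 76^2 = 5776 ≡ 149 (mod 331)
272^128 ≡ 149^2 = 22201 ≡ 24 (mod 331)
272^256 ≡ 24^2 = 576 ≡ 245 (mod 331)
272^512 ≡ 245^2 = 60025 ≡ 114 (mod 331)
272^1024 ≡ 114^2 = 12996 ≡ 87 (mod 331)
272^2048 ≡ 87^2 = 7569 ≡ 287 (mod 331)
272^2274 = 272^2048 * 272^128 * 272^64 * 272^32 * 272^2 ≡ 287 * 24 * 149 * 76 * 171 (mod 331).
Accumulate the product:
287 * 24 = 6888 ≡ 268
268 * 149 = 39932 ≡ 212
212 * 76 = 16112 ≡ 224
224 * 171 = 38304 ≡ 239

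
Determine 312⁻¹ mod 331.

331 = 1×312 + 19
312 = 16×19 + 8
19 = 2×8 + 3
8 = 2×3 + 2
3 = 1×2 + 1
2 = 2×1 + 0
gcd(312, 331) = 1, so the inverse exists.
Bézout: 1 = 115×331 − 122×312.
So 312⁻¹ ≡ −122 ≡ 209 (mod 331).

209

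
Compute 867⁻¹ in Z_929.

914

Apply the Euclidean algorithm and back-substitute:
929 = 1*867 + 62
867 = 13*62 + 61
62 = 1*61 + 1
61 = 61*1 + 0
gcd(867, 929) = 1, so the inverse exists.
Bézout: 1 = 14*929 − 15*867.
So 867⁻¹ ≡ −15 ≡ 914 (mod 929).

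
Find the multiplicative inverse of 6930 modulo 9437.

9437 = 1*6930 + 2507
6930 = 2*2507 + 1916
2507 = 1*1916 + 591
1916 = 3*591 + 143
591 = 4*143 + 19
143 = 7*19 + 10
19 = 1*10 + 9
10 = 1*9 + 1
9 = 9*1 + 0
gcd(6930, 9437) = 1, so the inverse exists.
Bézout: 1 = −727*9437 + 990*6930.
So 6930⁻¹ ≡ 990 (mod 9437).

990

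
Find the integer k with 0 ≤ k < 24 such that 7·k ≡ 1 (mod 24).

By the extended Euclidean algorithm:
24 = 3*7 + 3
7 = 2*3 + 1
3 = 3*1 + 0
gcd(7, 24) = 1, so the inverse exists.
Back-substitute for 1:
1 = 1*7 − 2*3
  = −2*24 + 7*7
So 7⁻¹ ≡ 7 (mod 24).

7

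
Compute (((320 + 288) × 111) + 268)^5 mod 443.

4

320 + 288 = 608 ≡ 165 (mod 443)
165 × 111 = 18315 ≡ 152 (mod 443)
152 + 268 = 420
(420)^5 ≡ 4 (mod 443)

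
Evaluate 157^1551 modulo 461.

311

Using repeated squaring:
1551 in binary is 11000001111, i.e. 1551 = 1024 + 512 + 8 + 4 + 2 + 1.
157^1 ≡ 157 (mod 461)
157^2 ≡ 157^2 = 24649 ≡ 216 (mod 461)
157^4 ≡ 216^2 = 46656 ≡ 95 (mod 461)
157^8 ≡ 95^2 = 9025 ≡ 266 (mod 461)
157^16 ≡ 266^2 = 70756 ≡ 223 (mod 461)
157^32 ≡ 223^2 = 49729 ≡ 402 (mod 461)
157^64 ≡ 402^2 = 161604 ≡ 254 (mod 461)
157^128 ≡ 254^2 = 64516 ≡ 437 (mod 461)
157^256 ≡ 437^2 = 190969 ≡ 115 (mod 461)
157^512 ≡ 115^2 = 13225 ≡ 317 (mod 461)
157^1024 ≡ 317^2 = 100489 ≡ 452 (mod 461)
157^1551 = 157^1024 · 157^512 · 157^8 · 157^4 · 157^2 · 157^1 ≡ 452 · 317 · 266 · 95 · 216 · 157 (mod 461).
Accumulate the product:
452 · 317 = 143284 ≡ 374
374 · 266 = 99484 ≡ 369
369 · 95 = 35055 ≡ 19
19 · 216 = 4104 ≡ 416
416 · 157 = 65312 ≡ 311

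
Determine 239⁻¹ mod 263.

252

263 = 1×239 + 24
239 = 9×24 + 23
24 = 1×23 + 1
23 = 23×1 + 0
gcd(239, 263) = 1, so the inverse exists.
Back-substitute for 1:
1 = 1×24 − 1×23
  = −1×239 + 10×24
  = 10×263 − 11×239
So 239⁻¹ ≡ −11 ≡ 252 (mod 263).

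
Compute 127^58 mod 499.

58 in binary is 111010, i.e. 58 = 32 + 16 + 8 + 2.
127^1 ≡ 127 (mod 499)
127^2 ≡ 127^2 = 16129 ≡ 161 (mod 499)
127^4 ≡ 161^2 = 25921 ≡ 472 (mod 499)
127^8 ≡ 472^2 = 222784 ≡ 230 (mod 499)
127^16 ≡ 230^2 = 52900 ≡ 6 (mod 499)
127^32 ≡ 6^2 = 36 (mod 499)
127^58 = 127^32 × 127^16 × 127^8 × 127^2 ≡ 36 × 6 × 230 × 161 (mod 499).
Accumulate the product:
36 × 6 = 216
216 × 230 = 49680 ≡ 279
279 × 161 = 44919 ≡ 9

9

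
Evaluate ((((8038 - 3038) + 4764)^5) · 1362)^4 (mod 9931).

4375

8038 - 3038 = 5000
5000 + 4764 = 9764
(9764)^5 ≡ 2550 (mod 9931)
2550 · 1362 = 3473100 ≡ 7181 (mod 9931)
(7181)^4 ≡ 4375 (mod 9931)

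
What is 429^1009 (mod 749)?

429

Compute successive squares:
1009 in binary is 1111110001, i.e. 1009 = 512 + 256 + 128 + 64 + 32 + 16 + 1.
429^1 ≡ 429 (mod 749)
429^2 ≡ 429^2 = 184041 ≡ 536 (mod 749)
429^4 ≡ 536^2 = 287296 ≡ 429 (mod 749)
429^8 ≡ 429^2 = 184041 ≡ 536 (mod 749)
429^16 ≡ 536^2 = 287296 ≡ 429 (mod 749)
429^32 ≡ 429^2 = 184041 ≡ 536 (mod 749)
429^64 ≡ 536^2 = 287296 ≡ 429 (mod 749)
429^128 ≡ 429^2 = 184041 ≡ 536 (mod 749)
429^256 ≡ 536^2 = 287296 ≡ 429 (mod 749)
429^512 ≡ 429^2 = 184041 ≡ 536 (mod 749)
429^1009 = 429^512 × 429^256 × 429^128 × 429^64 × 429^32 × 429^16 × 429^1 ≡ 536 × 429 × 536 × 429 × 536 × 429 × 429 (mod 749).
Accumulate the product:
536 × 429 = 229944 ≡ 1
1 × 536 = 536
536 × 429 = 229944 ≡ 1
1 × 536 = 536
536 × 429 = 229944 ≡ 1
1 × 429 = 429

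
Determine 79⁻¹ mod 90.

90 = 1*79 + 11
79 = 7*11 + 2
11 = 5*2 + 1
2 = 2*1 + 0
gcd(79, 90) = 1, so the inverse exists.
Bézout: 1 = 36*90 − 41*79.
So 79⁻¹ ≡ −41 ≡ 49 (mod 90).

49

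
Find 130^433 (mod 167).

Using repeated squaring:
433 in binary is 110110001, i.e. 433 = 256 + 128 + 32 + 16 + 1.
130^1 ≡ 130 (mod 167)
130^2 ≡ 130^2 = 16900 ≡ 33 (mod 167)
130^4 ≡ 33^2 = 1089 ≡ 87 (mod 167)
130^8 ≡ 87^2 = 7569 ≡ 54 (mod 167)
130^16 ≡ 54^2 = 2916 ≡ 77 (mod 167)
130^32 ≡ 77^2 = 5929 ≡ 84 (mod 167)
130^64 ≡ 84^2 = 7056 ≡ 42 (mod 167)
130^128 ≡ 42^2 = 1764 ≡ 94 (mod 167)
130^256 ≡ 94^2 = 8836 ≡ 152 (mod 167)
130^433 = 130^256 * 130^128 * 130^32 * 130^16 * 130^1 ≡ 152 * 94 * 84 * 77 * 130 (mod 167).
Accumulate the product:
152 * 94 = 14288 ≡ 93
93 * 84 = 7812 ≡ 130
130 * 77 = 10010 ≡ 157
157 * 130 = 20410 ≡ 36

36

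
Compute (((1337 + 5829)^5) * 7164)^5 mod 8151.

705

1337 + 5829 = 7166
(7166)^5 ≡ 2960 (mod 8151)
2960 * 7164 = 21205440 ≡ 4689 (mod 8151)
(4689)^5 ≡ 705 (mod 8151)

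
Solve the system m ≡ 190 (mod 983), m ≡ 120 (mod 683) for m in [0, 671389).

648970

983⁻¹ mod 683: 983·576 ≡ 1 (mod 683), so 983⁻¹ ≡ 576.
m = 190 + 983·((120 − 190)·576 mod 683) = 190 + 983·660 = 648970.
Check: 648970 mod 983 = 190, 648970 mod 683 = 120. ✓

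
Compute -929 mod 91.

-929 = -11×91 + 72, so -929 ≡ 72 (mod 91).

72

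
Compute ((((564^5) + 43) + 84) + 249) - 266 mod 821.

216

(564)^5 ≡ 106 (mod 821)
106 + 43 = 149
149 + 84 = 233
233 + 249 = 482
482 - 266 = 216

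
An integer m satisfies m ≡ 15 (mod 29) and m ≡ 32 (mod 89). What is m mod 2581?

566

29⁻¹ mod 89: 29·43 ≡ 1 (mod 89), so 29⁻¹ ≡ 43.
m = 15 + 29·((32 − 15)·43 mod 89) = 15 + 29·19 = 566.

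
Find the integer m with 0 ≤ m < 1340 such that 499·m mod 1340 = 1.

1340 = 2·499 + 342
499 = 1·342 + 157
342 = 2·157 + 28
157 = 5·28 + 17
28 = 1·17 + 11
17 = 1·11 + 6
11 = 1·6 + 5
6 = 1·5 + 1
5 = 5·1 + 0
gcd(499, 1340) = 1, so the inverse exists.
Back-substitute for 1:
1 = 1·6 − 1·5
  = −1·11 + 2·6
  = 2·17 − 3·11
  = −3·28 + 5·17
  = 5·157 − 28·28
  = −28·342 + 61·157
  = 61·499 − 89·342
  = −89·1340 + 239·499
So 499⁻¹ ≡ 239 (mod 1340).

239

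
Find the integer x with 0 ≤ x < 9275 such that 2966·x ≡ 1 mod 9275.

9275 = 3×2966 + 377
2966 = 7×377 + 327
377 = 1×327 + 50
327 = 6×50 + 27
50 = 1×27 + 23
27 = 1×23 + 4
23 = 5×4 + 3
4 = 1×3 + 1
3 = 3×1 + 0
gcd(2966, 9275) = 1, so the inverse exists.
Bézout: 1 = −771×9275 + 2411×2966.
So 2966⁻¹ ≡ 2411 (mod 9275).

2411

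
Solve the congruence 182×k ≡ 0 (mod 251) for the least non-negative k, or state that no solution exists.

gcd(182, 251) = 1, so a unique solution mod 251 exists.
182⁻¹ ≡ 40 (mod 251).
k ≡ 40×0 ≡ 0 (mod 251).

0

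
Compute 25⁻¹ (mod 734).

Run the extended Euclidean algorithm:
734 = 29*25 + 9
25 = 2*9 + 7
9 = 1*7 + 2
7 = 3*2 + 1
2 = 2*1 + 0
gcd(25, 734) = 1, so the inverse exists.
Bézout: 1 = −11*734 + 323*25.
So 25⁻¹ ≡ 323 (mod 734).

323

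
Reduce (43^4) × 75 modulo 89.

(43)^4 ≡ 44 (mod 89)
44 × 75 = 3300 ≡ 7 (mod 89)

7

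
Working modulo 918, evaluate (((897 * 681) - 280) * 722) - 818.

242

897 * 681 = 610857 ≡ 387 (mod 918)
387 - 280 = 107
107 * 722 = 77254 ≡ 142 (mod 918)
142 - 818 = -676 ≡ 242 (mod 918)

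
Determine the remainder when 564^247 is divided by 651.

564

Using repeated squaring:
247 in binary is 11110111, i.e. 247 = 128 + 64 + 32 + 16 + 4 + 2 + 1.
564^1 ≡ 564 (mod 651)
564^2 ≡ 564^2 = 318096 ≡ 408 (mod 651)
564^4 ≡ 408^2 = 166464 ≡ 459 (mod 651)
564^8 ≡ 459^2 = 210681 ≡ 408 (mod 651)
564^16 ≡ 408^2 = 166464 ≡ 459 (mod 651)
564^32 ≡ 459^2 = 210681 ≡ 408 (mod 651)
564^64 ≡ 408^2 = 166464 ≡ 459 (mod 651)
564^128 ≡ 459^2 = 210681 ≡ 408 (mod 651)
564^247 = 564^128 × 564^64 × 564^32 × 564^16 × 564^4 × 564^2 × 564^1 ≡ 408 × 459 × 408 × 459 × 459 × 408 × 564 (mod 651).
Accumulate the product:
408 × 459 = 187272 ≡ 435
435 × 408 = 177480 ≡ 408
408 × 459 = 187272 ≡ 435
435 × 459 = 199665 ≡ 459
459 × 408 = 187272 ≡ 435
435 × 564 = 245340 ≡ 564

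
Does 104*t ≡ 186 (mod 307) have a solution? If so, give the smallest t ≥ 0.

gcd(104, 307) = 1, so a unique solution mod 307 exists.
104⁻¹ ≡ 62 (mod 307).
t ≡ 62*186 ≡ 173 (mod 307).

173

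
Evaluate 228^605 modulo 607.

Using repeated squaring:
605 in binary is 1001011101, i.e. 605 = 512 + 64 + 16 + 8 + 4 + 1.
228^1 ≡ 228 (mod 607)
228^2 ≡ 228^2 = 51984 ≡ 389 (mod 607)
228^4 ≡ 389^2 = 151321 ≡ 178 (mod 607)
228^8 ≡ 178^2 = 31684 ≡ 120 (mod 607)
228^16 ≡ 120^2 = 14400 ≡ 439 (mod 607)
228^32 ≡ 439^2 = 192721 ≡ 302 (mod 607)
228^64 ≡ 302^2 = 91204 ≡ 154 (mod 607)
228^128 ≡ 154^2 = 23716 ≡ 43 (mod 607)
228^256 ≡ 43^2 = 1849 ≡ 28 (mod 607)
228^512 ≡ 28^2 = 784 ≡ 177 (mod 607)
228^605 = 228^512 × 228^64 × 228^16 × 228^8 × 228^4 × 228^1 ≡ 177 × 154 × 439 × 120 × 178 × 228 (mod 607).
Accumulate the product:
177 × 154 = 27258 ≡ 550
550 × 439 = 241450 ≡ 471
471 × 120 = 56520 ≡ 69
69 × 178 = 12282 ≡ 142
142 × 228 = 32376 ≡ 205

205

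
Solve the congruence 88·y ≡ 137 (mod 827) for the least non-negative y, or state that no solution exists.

650

gcd(88, 827) = 1, so a unique solution mod 827 exists.
88⁻¹ ≡ 47 (mod 827).
y ≡ 47·137 ≡ 650 (mod 827).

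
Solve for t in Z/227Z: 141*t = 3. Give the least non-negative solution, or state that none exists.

29

gcd(141, 227) = 1, so a unique solution mod 227 exists.
141⁻¹ ≡ 161 (mod 227).
t ≡ 161*3 ≡ 29 (mod 227).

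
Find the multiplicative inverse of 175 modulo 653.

653 = 3*175 + 128
175 = 1*128 + 47
128 = 2*47 + 34
47 = 1*34 + 13
34 = 2*13 + 8
13 = 1*8 + 5
8 = 1*5 + 3
5 = 1*3 + 2
3 = 1*2 + 1
2 = 2*1 + 0
gcd(175, 653) = 1, so the inverse exists.
Bézout: 1 = 67*653 − 250*175.
So 175⁻¹ ≡ −250 ≡ 403 (mod 653).

403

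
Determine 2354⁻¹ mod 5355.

389

By the extended Euclidean algorithm:
5355 = 2×2354 + 647
2354 = 3×647 + 413
647 = 1×413 + 234
413 = 1×234 + 179
234 = 1×179 + 55
179 = 3×55 + 14
55 = 3×14 + 13
14 = 1×13 + 1
13 = 13×1 + 0
gcd(2354, 5355) = 1, so the inverse exists.
Back-substitute for 1:
1 = 1×14 − 1×13
  = −1×55 + 4×14
  = 4×179 − 13×55
  = −13×234 + 17×179
  = 17×413 − 30×234
  = −30×647 + 47×413
  = 47×2354 − 171×647
  = −171×5355 + 389×2354
So 2354⁻¹ ≡ 389 (mod 5355).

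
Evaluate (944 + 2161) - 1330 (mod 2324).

944 + 2161 = 3105 ≡ 781 (mod 2324)
781 - 1330 = -549 ≡ 1775 (mod 2324)

1775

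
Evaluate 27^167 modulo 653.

167 in binary is 10100111, i.e. 167 = 128 + 32 + 4 + 2 + 1.
27^1 ≡ 27 (mod 653)
27^2 ≡ 27^2 = 729 ≡ 76 (mod 653)
27^4 ≡ 76^2 = 5776 ≡ 552 (mod 653)
27^8 ≡ 552^2 = 304704 ≡ 406 (mod 653)
27^16 ≡ 406^2 = 164836 ≡ 280 (mod 653)
27^32 ≡ 280^2 = 78400 ≡ 40 (mod 653)
27^64 ≡ 40^2 = 1600 ≡ 294 (mod 653)
27^128 ≡ 294^2 = 86436 ≡ 240 (mod 653)
27^167 = 27^128 * 27^32 * 27^4 * 27^2 * 27^1 ≡ 240 * 40 * 552 * 76 * 27 (mod 653).
Accumulate the product:
240 * 40 = 9600 ≡ 458
458 * 552 = 252816 ≡ 105
105 * 76 = 7980 ≡ 144
144 * 27 = 3888 ≡ 623

623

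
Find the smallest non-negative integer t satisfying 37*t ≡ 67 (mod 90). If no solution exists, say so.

gcd(37, 90) = 1, so a unique solution mod 90 exists.
37⁻¹ ≡ 73 (mod 90).
t ≡ 73*67 ≡ 31 (mod 90).

31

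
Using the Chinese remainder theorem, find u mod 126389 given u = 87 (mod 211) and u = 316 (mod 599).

211⁻¹ mod 599: 211·511 ≡ 1 (mod 599), so 211⁻¹ ≡ 511.
u = 87 + 211·((316 − 87)·511 mod 599) = 87 + 211·214 = 45241.

45241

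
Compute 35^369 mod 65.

35^1 ≡ 35 (mod 65)
35^2 ≡ 35^2 = 1225 ≡ 55 (mod 65)
35^4 ≡ 55^2 = 3025 ≡ 35 (mod 65)
35^8 ≡ 35^2 = 1225 ≡ 55 (mod 65)
35^16 ≡ 55^2 = 3025 ≡ 35 (mod 65)
35^32 ≡ 35^2 = 1225 ≡ 55 (mod 65)
35^64 ≡ 55^2 = 3025 ≡ 35 (mod 65)
35^128 ≡ 35^2 = 1225 ≡ 55 (mod 65)
35^256 ≡ 55^2 = 3025 ≡ 35 (mod 65)
35^369 = 35^256 · 35^64 · 35^32 · 35^16 · 35^1 ≡ 35 · 35 · 55 · 35 · 35 (mod 65).
Accumulate the product:
35 · 35 = 1225 ≡ 55
55 · 55 = 3025 ≡ 35
35 · 35 = 1225 ≡ 55
55 · 35 = 1925 ≡ 40

40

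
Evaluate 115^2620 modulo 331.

120

2620 in binary is 101000111100, i.e. 2620 = 2048 + 512 + 32 + 16 + 8 + 4.
115^1 ≡ 115 (mod 331)
115^2 ≡ 115^2 = 13225 ≡ 316 (mod 331)
115^4 ≡ 316^2 = 99856 ≡ 225 (mod 331)
115^8 ≡ 225^2 = 50625 ≡ 313 (mod 331)
115^16 ≡ 313^2 = 97969 ≡ 324 (mod 331)
115^32 ≡ 324^2 = 104976 ≡ 49 (mod 331)
115^64 ≡ 49^2 = 2401 ≡ 84 (mod 331)
115^128 ≡ 84^2 = 7056 ≡ 105 (mod 331)
115^256 ≡ 105^2 = 11025 ≡ 102 (mod 331)
115^512 ≡ 102^2 = 10404 ≡ 143 (mod 331)
115^1024 ≡ 143^2 = 20449 ≡ 258 (mod 331)
115^2048 ≡ 258^2 = 66564 ≡ 33 (mod 331)
115^2620 = 115^2048 × 115^512 × 115^32 × 115^16 × 115^8 × 115^4 ≡ 33 × 143 × 49 × 324 × 313 × 225 (mod 331).
Accumulate the product:
33 × 143 = 4719 ≡ 85
85 × 49 = 4165 ≡ 193
193 × 324 = 62532 ≡ 304
304 × 313 = 95152 ≡ 155
155 × 225 = 34875 ≡ 120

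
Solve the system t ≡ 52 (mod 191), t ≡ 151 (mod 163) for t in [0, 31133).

4063

191⁻¹ mod 163: 191×99 ≡ 1 (mod 163), so 191⁻¹ ≡ 99.
t = 52 + 191×((151 − 52)×99 mod 163) = 52 + 191×21 = 4063.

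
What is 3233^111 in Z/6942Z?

4265

111 in binary is 1101111, i.e. 111 = 64 + 32 + 8 + 4 + 2 + 1.
3233^1 ≡ 3233 (mod 6942)
3233^2 ≡ 3233^2 = 10452289 ≡ 4579 (mod 6942)
3233^4 ≡ 4579^2 = 20967241 ≡ 2401 (mod 6942)
3233^8 ≡ 2401^2 = 5764801 ≡ 2941 (mod 6942)
3233^16 ≡ 2941^2 = 8649481 ≡ 6691 (mod 6942)
3233^32 ≡ 6691^2 = 44769481 ≡ 523 (mod 6942)
3233^64 ≡ 523^2 = 273529 ≡ 2791 (mod 6942)
3233^111 = 3233^64 · 3233^32 · 3233^8 · 3233^4 · 3233^2 · 3233^1 ≡ 2791 · 523 · 2941 · 2401 · 4579 · 3233 (mod 6942).
Accumulate the product:
2791 · 523 = 1459693 ≡ 1873
1873 · 2941 = 5508493 ≡ 3487
3487 · 2401 = 8372287 ≡ 235
235 · 4579 = 1076065 ≡ 55
55 · 3233 = 177815 ≡ 4265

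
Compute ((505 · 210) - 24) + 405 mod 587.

505 · 210 = 106050 ≡ 390 (mod 587)
390 - 24 = 366
366 + 405 = 771 ≡ 184 (mod 587)

184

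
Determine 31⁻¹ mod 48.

By the extended Euclidean algorithm:
48 = 1×31 + 17
31 = 1×17 + 14
17 = 1×14 + 3
14 = 4×3 + 2
3 = 1×2 + 1
2 = 2×1 + 0
gcd(31, 48) = 1, so the inverse exists.
Back-substitute for 1:
1 = 1×3 − 1×2
  = −1×14 + 5×3
  = 5×17 − 6×14
  = −6×31 + 11×17
  = 11×48 − 17×31
So 31⁻¹ ≡ −17 ≡ 31 (mod 48).

31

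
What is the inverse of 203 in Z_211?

79

Apply the Euclidean algorithm and back-substitute:
211 = 1·203 + 8
203 = 25·8 + 3
8 = 2·3 + 2
3 = 1·2 + 1
2 = 2·1 + 0
gcd(203, 211) = 1, so the inverse exists.
Back-substitute for 1:
1 = 1·3 − 1·2
  = −1·8 + 3·3
  = 3·203 − 76·8
  = −76·211 + 79·203
So 203⁻¹ ≡ 79 (mod 211).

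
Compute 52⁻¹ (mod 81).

67

81 = 1*52 + 29
52 = 1*29 + 23
29 = 1*23 + 6
23 = 3*6 + 5
6 = 1*5 + 1
5 = 5*1 + 0
gcd(52, 81) = 1, so the inverse exists.
Bézout: 1 = 9*81 − 14*52.
So 52⁻¹ ≡ −14 ≡ 67 (mod 81).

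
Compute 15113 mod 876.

15113 = 17×876 + 221, so 15113 ≡ 221 (mod 876).

221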